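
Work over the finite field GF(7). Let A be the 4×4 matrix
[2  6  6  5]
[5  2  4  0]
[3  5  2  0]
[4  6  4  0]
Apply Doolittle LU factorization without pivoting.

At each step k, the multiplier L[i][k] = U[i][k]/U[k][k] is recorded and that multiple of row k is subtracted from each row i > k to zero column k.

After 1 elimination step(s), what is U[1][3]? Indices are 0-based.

k=0: U[0][0]=2
  eliminate (1,0): mult=6, new row 1: (0, 1, 3, 5); set L[1][0]=6
  eliminate (2,0): mult=5, new row 2: (0, 3, 0, 3); set L[2][0]=5
  eliminate (3,0): mult=2, new row 3: (0, 1, 6, 4); set L[3][0]=2

U[1][3] = 5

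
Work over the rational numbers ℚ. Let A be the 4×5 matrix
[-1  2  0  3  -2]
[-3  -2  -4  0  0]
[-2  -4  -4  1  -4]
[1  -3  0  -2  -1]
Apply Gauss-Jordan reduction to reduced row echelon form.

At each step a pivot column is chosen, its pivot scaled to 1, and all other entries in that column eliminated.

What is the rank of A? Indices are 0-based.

[1] R0 /= -1  ⇒  (1, -2, 0, -3, 2)
     R1 -= -3·R0  ⇒  (0, -8, -4, -9, 6)
     R2 -= -2·R0  ⇒  (0, -8, -4, -5, 0)
     R3 -= 1·R0  ⇒  (0, -1, 0, 1, -3)
[2] R1 /= -8  ⇒  (0, 1, 1/2, 9/8, -3/4)
     R0 -= -2·R1  ⇒  (1, 0, 1, -3/4, 1/2)
     R2 -= -8·R1  ⇒  (0, 0, 0, 4, -6)
     R3 -= -1·R1  ⇒  (0, 0, 1/2, 17/8, -15/4)
[3] R2 <-> R3
[3] R2 /= 1/2  ⇒  (0, 0, 1, 17/4, -15/2)
     R0 -= 1·R2  ⇒  (1, 0, 0, -5, 8)
     R1 -= 1/2·R2  ⇒  (0, 1, 0, -1, 3)
[4] R3 /= 4  ⇒  (0, 0, 0, 1, -3/2)
     R0 -= -5·R3  ⇒  (1, 0, 0, 0, 1/2)
     R1 -= -1·R3  ⇒  (0, 1, 0, 0, 3/2)
     R2 -= 17/4·R3  ⇒  (0, 0, 1, 0, -9/8)

rank = 4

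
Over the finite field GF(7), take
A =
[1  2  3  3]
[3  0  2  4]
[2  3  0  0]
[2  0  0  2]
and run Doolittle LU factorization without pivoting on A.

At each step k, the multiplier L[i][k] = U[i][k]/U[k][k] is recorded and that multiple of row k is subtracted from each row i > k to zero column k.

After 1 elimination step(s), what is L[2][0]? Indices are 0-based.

L[2][0] = 2

Step 1: pivot at (0,0) is 1.
  row1 ← row1 − (3)·row0  ⇒  L[1][0]=3, U row1=(0, 1, 0, 2)
  row2 ← row2 − (2)·row0  ⇒  L[2][0]=2, U row2=(0, 6, 1, 1)
  row3 ← row3 − (2)·row0  ⇒  L[3][0]=2, U row3=(0, 3, 1, 3)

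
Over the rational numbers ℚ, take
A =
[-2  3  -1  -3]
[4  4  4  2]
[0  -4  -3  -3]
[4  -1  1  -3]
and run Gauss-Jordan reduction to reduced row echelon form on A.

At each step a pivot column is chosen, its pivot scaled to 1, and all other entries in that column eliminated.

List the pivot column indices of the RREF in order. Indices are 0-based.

[1] R0 /= -2  ⇒  (1, -3/2, 1/2, 3/2)
     R1 -= 4·R0  ⇒  (0, 10, 2, -4)
     R3 -= 4·R0  ⇒  (0, 5, -1, -9)
[2] R1 /= 10  ⇒  (0, 1, 1/5, -2/5)
     R0 -= -3/2·R1  ⇒  (1, 0, 4/5, 9/10)
     R2 -= -4·R1  ⇒  (0, 0, -11/5, -23/5)
     R3 -= 5·R1  ⇒  (0, 0, -2, -7)
[3] R2 /= -11/5  ⇒  (0, 0, 1, 23/11)
     R0 -= 4/5·R2  ⇒  (1, 0, 0, -17/22)
     R1 -= 1/5·R2  ⇒  (0, 1, 0, -9/11)
     R3 -= -2·R2  ⇒  (0, 0, 0, -31/11)
[4] R3 /= -31/11  ⇒  (0, 0, 0, 1)
     R0 -= -17/22·R3  ⇒  (1, 0, 0, 0)
     R1 -= -9/11·R3  ⇒  (0, 1, 0, 0)
     R2 -= 23/11·R3  ⇒  (0, 0, 1, 0)

pivot columns: 0, 1, 2, 3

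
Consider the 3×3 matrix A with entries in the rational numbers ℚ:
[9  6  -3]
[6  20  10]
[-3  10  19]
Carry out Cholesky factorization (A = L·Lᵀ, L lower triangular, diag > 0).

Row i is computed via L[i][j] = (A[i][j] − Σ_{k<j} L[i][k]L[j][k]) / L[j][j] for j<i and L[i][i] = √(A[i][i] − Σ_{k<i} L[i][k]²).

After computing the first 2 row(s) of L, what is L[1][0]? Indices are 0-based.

L[1][0] = 2

Step 1: L[0][0] = √(9) = 3.
  L[1][0] = (6) / L[0][0] = 2.
Step 2: L[1][1] = √(16) = 4.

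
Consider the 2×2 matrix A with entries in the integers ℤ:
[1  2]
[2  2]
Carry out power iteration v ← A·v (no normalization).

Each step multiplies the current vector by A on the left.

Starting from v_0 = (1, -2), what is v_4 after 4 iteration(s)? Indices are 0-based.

v_0 = (1, -2).
v_1 = A·v_0 = (-3, -2).
v_2 = A·v_1 = (-7, -10).
v_3 = A·v_2 = (-27, -34).
v_4 = A·v_3 = (-95, -122).

v_4 = (-95, -122)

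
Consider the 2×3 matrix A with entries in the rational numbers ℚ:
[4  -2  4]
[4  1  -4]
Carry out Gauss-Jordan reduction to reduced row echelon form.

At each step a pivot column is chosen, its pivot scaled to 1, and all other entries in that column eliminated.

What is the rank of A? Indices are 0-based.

rank = 2

pivot(0,0)=4: scale R0 → (1, -1/2, 1)
  clear (1,0): R1 −= (4)R0 → (0, 3, -8)
pivot(1,1)=3: scale R1 → (0, 1, -8/3)
  clear (0,1): R0 −= (-1/2)R1 → (1, 0, -1/3)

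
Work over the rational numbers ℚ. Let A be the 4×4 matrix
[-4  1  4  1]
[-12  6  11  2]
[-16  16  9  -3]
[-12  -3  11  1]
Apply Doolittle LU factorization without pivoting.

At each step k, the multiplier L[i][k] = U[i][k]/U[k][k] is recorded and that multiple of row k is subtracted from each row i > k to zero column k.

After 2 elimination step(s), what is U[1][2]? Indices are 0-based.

U[1][2] = -1

[col 0] pivot -4
  R1 -= 3*R0 → (0, 3, -1, -1)  (L[1][0] := 3)
  R2 -= 4*R0 → (0, 12, -7, -7)  (L[2][0] := 4)
  R3 -= 3*R0 → (0, -6, -1, -2)  (L[3][0] := 3)
[col 1] pivot 3
  R2 -= 4*R1 → (0, 0, -3, -3)  (L[2][1] := 4)
  R3 -= -2*R1 → (0, 0, -3, -4)  (L[3][1] := -2)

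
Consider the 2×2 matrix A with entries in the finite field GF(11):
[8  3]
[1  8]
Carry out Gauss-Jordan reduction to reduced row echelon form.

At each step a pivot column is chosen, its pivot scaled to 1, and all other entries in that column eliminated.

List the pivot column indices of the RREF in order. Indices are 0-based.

step 1: normalize row 0 (÷8) = (1, 10)
  row 1: subtract 1×row0 = (0, 9)
step 2: normalize row 1 (÷9) = (0, 1)
  row 0: subtract 10×row1 = (1, 0)

pivot columns: 0, 1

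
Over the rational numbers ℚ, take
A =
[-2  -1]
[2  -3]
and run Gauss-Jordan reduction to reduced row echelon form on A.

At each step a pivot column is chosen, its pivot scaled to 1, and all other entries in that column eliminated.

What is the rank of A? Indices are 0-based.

rank = 2

step 1: normalize row 0 (÷-2) = (1, 1/2)
  row 1: subtract 2×row0 = (0, -4)
step 2: normalize row 1 (÷-4) = (0, 1)
  row 0: subtract 1/2×row1 = (1, 0)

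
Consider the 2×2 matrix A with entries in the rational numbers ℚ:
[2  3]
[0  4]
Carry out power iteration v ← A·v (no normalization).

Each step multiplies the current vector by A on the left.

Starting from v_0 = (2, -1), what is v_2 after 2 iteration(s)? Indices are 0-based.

v_2 = (-10, -16)

v_0 = (2, -1).
v_1 = A·v_0 = (1, -4).
v_2 = A·v_1 = (-10, -16).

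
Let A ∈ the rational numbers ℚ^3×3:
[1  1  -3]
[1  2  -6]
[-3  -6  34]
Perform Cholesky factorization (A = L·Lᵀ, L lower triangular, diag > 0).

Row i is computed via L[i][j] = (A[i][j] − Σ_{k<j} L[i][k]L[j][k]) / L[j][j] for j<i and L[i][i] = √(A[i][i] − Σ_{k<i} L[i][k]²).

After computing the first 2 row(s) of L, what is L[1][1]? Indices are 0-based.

Step 1: L[0][0] = √(1) = 1.
  L[1][0] = (1) / L[0][0] = 1.
Step 2: L[1][1] = √(1) = 1.

L[1][1] = 1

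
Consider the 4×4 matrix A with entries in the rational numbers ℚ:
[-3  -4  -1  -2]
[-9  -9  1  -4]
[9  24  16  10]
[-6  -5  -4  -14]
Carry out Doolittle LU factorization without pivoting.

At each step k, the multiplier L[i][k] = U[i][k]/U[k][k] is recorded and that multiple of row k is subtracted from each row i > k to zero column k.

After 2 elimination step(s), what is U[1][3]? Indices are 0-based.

U[1][3] = 2

Step 1: pivot at (0,0) is -3.
  row1 ← row1 − (3)·row0  ⇒  L[1][0]=3, U row1=(0, 3, 4, 2)
  row2 ← row2 − (-3)·row0  ⇒  L[2][0]=-3, U row2=(0, 12, 13, 4)
  row3 ← row3 − (2)·row0  ⇒  L[3][0]=2, U row3=(0, 3, -2, -10)
Step 2: pivot at (1,1) is 3.
  row2 ← row2 − (4)·row1  ⇒  L[2][1]=4, U row2=(0, 0, -3, -4)
  row3 ← row3 − (1)·row1  ⇒  L[3][1]=1, U row3=(0, 0, -6, -12)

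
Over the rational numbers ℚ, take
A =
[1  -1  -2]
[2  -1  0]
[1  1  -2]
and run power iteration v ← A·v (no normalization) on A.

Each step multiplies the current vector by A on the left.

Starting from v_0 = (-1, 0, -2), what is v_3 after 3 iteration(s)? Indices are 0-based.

v_0 = (-1, 0, -2).
v_1 = A·v_0 = (3, -2, 3).
v_2 = A·v_1 = (-1, 8, -5).
v_3 = A·v_2 = (1, -10, 17).

v_3 = (1, -10, 17)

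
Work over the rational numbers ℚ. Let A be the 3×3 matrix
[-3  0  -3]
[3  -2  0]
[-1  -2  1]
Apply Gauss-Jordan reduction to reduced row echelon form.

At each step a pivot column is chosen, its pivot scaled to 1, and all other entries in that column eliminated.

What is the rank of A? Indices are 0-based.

step 1: normalize row 0 (÷-3) = (1, 0, 1)
  row 1: subtract 3×row0 = (0, -2, -3)
  row 2: subtract -1×row0 = (0, -2, 2)
step 2: normalize row 1 (÷-2) = (0, 1, 3/2)
  row 2: subtract -2×row1 = (0, 0, 5)
step 3: normalize row 2 (÷5) = (0, 0, 1)
  row 0: subtract 1×row2 = (1, 0, 0)
  row 1: subtract 3/2×row2 = (0, 1, 0)

rank = 3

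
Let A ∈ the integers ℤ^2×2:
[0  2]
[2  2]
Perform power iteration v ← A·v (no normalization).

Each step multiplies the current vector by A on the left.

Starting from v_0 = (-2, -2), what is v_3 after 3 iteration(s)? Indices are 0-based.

v_3 = (-48, -80)

v_0 = (-2, -2).
v_1 = A·v_0 = (-4, -8).
v_2 = A·v_1 = (-16, -24).
v_3 = A·v_2 = (-48, -80).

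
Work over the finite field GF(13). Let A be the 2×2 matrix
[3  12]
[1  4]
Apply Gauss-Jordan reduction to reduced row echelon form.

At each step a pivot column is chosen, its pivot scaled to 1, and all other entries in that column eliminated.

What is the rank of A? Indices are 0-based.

rank = 1

pivot(0,0)=3: scale R0 → (1, 4)
  clear (1,0): R1 −= (1)R0 → (0, 0)
col 1: no nonzero at/below row 1; advance.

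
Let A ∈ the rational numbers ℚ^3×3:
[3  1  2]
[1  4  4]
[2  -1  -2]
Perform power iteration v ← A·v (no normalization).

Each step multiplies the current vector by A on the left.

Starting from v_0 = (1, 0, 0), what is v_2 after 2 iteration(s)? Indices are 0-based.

v_0 = (1, 0, 0).
v_1 = A·v_0 = (3, 1, 2).
v_2 = A·v_1 = (14, 15, 1).

v_2 = (14, 15, 1)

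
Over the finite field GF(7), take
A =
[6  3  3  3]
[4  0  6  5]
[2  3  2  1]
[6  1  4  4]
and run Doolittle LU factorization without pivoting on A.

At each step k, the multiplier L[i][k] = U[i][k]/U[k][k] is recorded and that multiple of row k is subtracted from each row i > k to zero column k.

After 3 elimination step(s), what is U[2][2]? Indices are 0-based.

U[2][2] = 5

Step 1: pivot at (0,0) is 6.
  row1 ← row1 − (3)·row0  ⇒  L[1][0]=3, U row1=(0, 5, 4, 3)
  row2 ← row2 − (5)·row0  ⇒  L[2][0]=5, U row2=(0, 2, 1, 0)
  row3 ← row3 − (1)·row0  ⇒  L[3][0]=1, U row3=(0, 5, 1, 1)
Step 2: pivot at (1,1) is 5.
  row2 ← row2 − (6)·row1  ⇒  L[2][1]=6, U row2=(0, 0, 5, 3)
  row3 ← row3 − (1)·row1  ⇒  L[3][1]=1, U row3=(0, 0, 4, 5)
Step 3: pivot at (2,2) is 5.
  row3 ← row3 − (5)·row2  ⇒  L[3][2]=5, U row3=(0, 0, 0, 4)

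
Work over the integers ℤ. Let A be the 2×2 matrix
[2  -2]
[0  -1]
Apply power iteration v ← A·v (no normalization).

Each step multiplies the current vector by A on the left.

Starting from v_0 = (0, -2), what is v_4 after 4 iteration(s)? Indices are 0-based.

v_4 = (20, -2)

v_0 = (0, -2).
v_1 = A·v_0 = (4, 2).
v_2 = A·v_1 = (4, -2).
v_3 = A·v_2 = (12, 2).
v_4 = A·v_3 = (20, -2).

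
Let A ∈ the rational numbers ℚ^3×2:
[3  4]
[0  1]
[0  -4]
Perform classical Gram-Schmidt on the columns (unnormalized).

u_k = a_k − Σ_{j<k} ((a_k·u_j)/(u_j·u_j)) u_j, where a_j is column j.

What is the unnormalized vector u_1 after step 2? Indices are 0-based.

Step 1: u_0 = a_0 = (3, 0, 0).
Step 2: u_1 = a_1 − (4/3)·u_0 = (0, 1, -4).

u_1 = (0, 1, -4)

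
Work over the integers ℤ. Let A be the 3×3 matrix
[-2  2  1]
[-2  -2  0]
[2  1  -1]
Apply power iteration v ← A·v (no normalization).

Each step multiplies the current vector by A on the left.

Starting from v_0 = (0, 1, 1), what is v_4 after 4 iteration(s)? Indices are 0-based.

v_0 = (0, 1, 1).
v_1 = A·v_0 = (3, -2, 0).
v_2 = A·v_1 = (-10, -2, 4).
v_3 = A·v_2 = (20, 24, -26).
v_4 = A·v_3 = (-18, -88, 90).

v_4 = (-18, -88, 90)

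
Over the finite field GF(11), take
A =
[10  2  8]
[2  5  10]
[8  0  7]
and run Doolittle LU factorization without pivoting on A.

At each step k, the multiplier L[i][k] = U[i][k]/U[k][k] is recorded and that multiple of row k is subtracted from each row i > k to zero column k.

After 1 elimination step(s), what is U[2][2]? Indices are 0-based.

k=0: U[0][0]=10
  eliminate (1,0): mult=9, new row 1: (0, 9, 4); set L[1][0]=9
  eliminate (2,0): mult=3, new row 2: (0, 5, 5); set L[2][0]=3

U[2][2] = 5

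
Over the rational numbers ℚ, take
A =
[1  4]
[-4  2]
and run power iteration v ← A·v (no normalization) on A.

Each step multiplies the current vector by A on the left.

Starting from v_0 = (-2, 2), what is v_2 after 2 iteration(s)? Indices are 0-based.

v_2 = (54, 0)

v_0 = (-2, 2).
v_1 = A·v_0 = (6, 12).
v_2 = A·v_1 = (54, 0).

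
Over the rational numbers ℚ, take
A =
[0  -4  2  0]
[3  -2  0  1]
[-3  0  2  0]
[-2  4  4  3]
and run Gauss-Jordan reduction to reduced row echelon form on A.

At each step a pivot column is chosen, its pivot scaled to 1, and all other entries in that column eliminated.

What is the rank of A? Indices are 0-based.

rank = 4

[1] R0 <-> R1
[1] R0 /= 3  ⇒  (1, -2/3, 0, 1/3)
     R2 -= -3·R0  ⇒  (0, -2, 2, 1)
     R3 -= -2·R0  ⇒  (0, 8/3, 4, 11/3)
[2] R1 /= -4  ⇒  (0, 1, -1/2, 0)
     R0 -= -2/3·R1  ⇒  (1, 0, -1/3, 1/3)
     R2 -= -2·R1  ⇒  (0, 0, 1, 1)
     R3 -= 8/3·R1  ⇒  (0, 0, 16/3, 11/3)
[3] R2 /= 1  ⇒  (0, 0, 1, 1)
     R0 -= -1/3·R2  ⇒  (1, 0, 0, 2/3)
     R1 -= -1/2·R2  ⇒  (0, 1, 0, 1/2)
     R3 -= 16/3·R2  ⇒  (0, 0, 0, -5/3)
[4] R3 /= -5/3  ⇒  (0, 0, 0, 1)
     R0 -= 2/3·R3  ⇒  (1, 0, 0, 0)
     R1 -= 1/2·R3  ⇒  (0, 1, 0, 0)
     R2 -= 1·R3  ⇒  (0, 0, 1, 0)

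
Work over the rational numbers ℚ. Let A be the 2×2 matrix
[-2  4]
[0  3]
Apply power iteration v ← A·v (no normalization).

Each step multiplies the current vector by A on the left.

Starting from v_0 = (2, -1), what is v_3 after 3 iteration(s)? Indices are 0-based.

v_0 = (2, -1).
v_1 = A·v_0 = (-8, -3).
v_2 = A·v_1 = (4, -9).
v_3 = A·v_2 = (-44, -27).

v_3 = (-44, -27)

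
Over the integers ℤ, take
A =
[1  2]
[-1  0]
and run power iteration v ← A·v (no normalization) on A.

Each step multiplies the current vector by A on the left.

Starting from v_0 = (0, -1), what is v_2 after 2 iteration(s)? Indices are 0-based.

v_0 = (0, -1).
v_1 = A·v_0 = (-2, 0).
v_2 = A·v_1 = (-2, 2).

v_2 = (-2, 2)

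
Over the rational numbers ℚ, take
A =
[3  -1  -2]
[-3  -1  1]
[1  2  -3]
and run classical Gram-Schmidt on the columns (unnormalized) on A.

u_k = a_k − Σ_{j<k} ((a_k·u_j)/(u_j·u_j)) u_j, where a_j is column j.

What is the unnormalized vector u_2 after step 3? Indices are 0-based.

Step 1: u_0 = a_0 = (3, -3, 1).
Step 2: u_1 = a_1 − (2/19)·u_0 = (-25/19, -13/19, 36/19).
Step 3: u_2 = a_2 − (-12/19)·u_0 − (-71/110)·u_1 = (-21/22, -147/110, -63/55).

u_2 = (-21/22, -147/110, -63/55)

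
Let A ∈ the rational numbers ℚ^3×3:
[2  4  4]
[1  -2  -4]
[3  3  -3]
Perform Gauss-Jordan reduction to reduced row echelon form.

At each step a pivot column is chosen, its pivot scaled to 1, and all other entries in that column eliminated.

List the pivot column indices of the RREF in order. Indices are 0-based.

[1] R0 /= 2  ⇒  (1, 2, 2)
     R1 -= 1·R0  ⇒  (0, -4, -6)
     R2 -= 3·R0  ⇒  (0, -3, -9)
[2] R1 /= -4  ⇒  (0, 1, 3/2)
     R0 -= 2·R1  ⇒  (1, 0, -1)
     R2 -= -3·R1  ⇒  (0, 0, -9/2)
[3] R2 /= -9/2  ⇒  (0, 0, 1)
     R0 -= -1·R2  ⇒  (1, 0, 0)
     R1 -= 3/2·R2  ⇒  (0, 1, 0)

pivot columns: 0, 1, 2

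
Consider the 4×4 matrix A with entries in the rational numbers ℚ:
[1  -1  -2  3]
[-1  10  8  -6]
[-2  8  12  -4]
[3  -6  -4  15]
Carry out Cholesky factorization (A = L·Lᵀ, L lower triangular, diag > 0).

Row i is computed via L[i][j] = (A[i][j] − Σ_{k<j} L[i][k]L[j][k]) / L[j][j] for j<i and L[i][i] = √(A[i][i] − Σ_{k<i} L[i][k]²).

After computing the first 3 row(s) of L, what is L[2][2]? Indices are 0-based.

L[2][2] = 2

Step 1: L[0][0] = √(1) = 1.
  L[1][0] = (-1) / L[0][0] = -1.
Step 2: L[1][1] = √(9) = 3.
  L[2][0] = (-2) / L[0][0] = -2.
  L[2][1] = (6) / L[1][1] = 2.
Step 3: L[2][2] = √(4) = 2.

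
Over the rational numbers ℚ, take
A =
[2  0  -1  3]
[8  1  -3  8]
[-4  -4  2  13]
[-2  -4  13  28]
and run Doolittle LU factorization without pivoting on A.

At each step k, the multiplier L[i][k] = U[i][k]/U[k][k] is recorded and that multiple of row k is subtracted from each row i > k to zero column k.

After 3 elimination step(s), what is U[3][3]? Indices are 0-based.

U[3][3] = 3

Step 1: pivot at (0,0) is 2.
  row1 ← row1 − (4)·row0  ⇒  L[1][0]=4, U row1=(0, 1, 1, -4)
  row2 ← row2 − (-2)·row0  ⇒  L[2][0]=-2, U row2=(0, -4, 0, 19)
  row3 ← row3 − (-1)·row0  ⇒  L[3][0]=-1, U row3=(0, -4, 12, 31)
Step 2: pivot at (1,1) is 1.
  row2 ← row2 − (-4)·row1  ⇒  L[2][1]=-4, U row2=(0, 0, 4, 3)
  row3 ← row3 − (-4)·row1  ⇒  L[3][1]=-4, U row3=(0, 0, 16, 15)
Step 3: pivot at (2,2) is 4.
  row3 ← row3 − (4)·row2  ⇒  L[3][2]=4, U row3=(0, 0, 0, 3)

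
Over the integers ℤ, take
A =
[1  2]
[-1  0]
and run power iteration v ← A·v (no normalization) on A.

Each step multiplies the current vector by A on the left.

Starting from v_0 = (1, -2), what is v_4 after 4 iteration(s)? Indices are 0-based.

v_4 = (11, -1)

v_0 = (1, -2).
v_1 = A·v_0 = (-3, -1).
v_2 = A·v_1 = (-5, 3).
v_3 = A·v_2 = (1, 5).
v_4 = A·v_3 = (11, -1).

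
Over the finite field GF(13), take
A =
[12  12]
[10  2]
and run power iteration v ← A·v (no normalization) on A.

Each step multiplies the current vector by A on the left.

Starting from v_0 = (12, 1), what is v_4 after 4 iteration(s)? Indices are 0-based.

v_0 = (12, 1).
v_1 = A·v_0 = (0, 5).
v_2 = A·v_1 = (8, 10).
v_3 = A·v_2 = (8, 9).
v_4 = A·v_3 = (9, 7).

v_4 = (9, 7)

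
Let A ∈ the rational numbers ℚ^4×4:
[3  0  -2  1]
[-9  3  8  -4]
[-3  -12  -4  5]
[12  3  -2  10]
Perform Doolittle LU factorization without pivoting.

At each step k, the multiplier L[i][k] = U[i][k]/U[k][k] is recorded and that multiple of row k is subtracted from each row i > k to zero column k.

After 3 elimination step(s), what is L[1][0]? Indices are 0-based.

Step 1: pivot at (0,0) is 3.
  row1 ← row1 − (-3)·row0  ⇒  L[1][0]=-3, U row1=(0, 3, 2, -1)
  row2 ← row2 − (-1)·row0  ⇒  L[2][0]=-1, U row2=(0, -12, -6, 6)
  row3 ← row3 − (4)·row0  ⇒  L[3][0]=4, U row3=(0, 3, 6, 6)
Step 2: pivot at (1,1) is 3.
  row2 ← row2 − (-4)·row1  ⇒  L[2][1]=-4, U row2=(0, 0, 2, 2)
  row3 ← row3 − (1)·row1  ⇒  L[3][1]=1, U row3=(0, 0, 4, 7)
Step 3: pivot at (2,2) is 2.
  row3 ← row3 − (2)·row2  ⇒  L[3][2]=2, U row3=(0, 0, 0, 3)

L[1][0] = -3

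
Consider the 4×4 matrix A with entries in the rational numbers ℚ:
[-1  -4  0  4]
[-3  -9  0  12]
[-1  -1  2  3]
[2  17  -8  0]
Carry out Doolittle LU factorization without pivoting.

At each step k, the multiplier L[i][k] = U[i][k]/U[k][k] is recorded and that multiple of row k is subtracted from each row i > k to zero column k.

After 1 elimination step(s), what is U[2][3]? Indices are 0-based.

U[2][3] = -1

[col 0] pivot -1
  R1 -= 3*R0 → (0, 3, 0, 0)  (L[1][0] := 3)
  R2 -= 1*R0 → (0, 3, 2, -1)  (L[2][0] := 1)
  R3 -= -2*R0 → (0, 9, -8, 8)  (L[3][0] := -2)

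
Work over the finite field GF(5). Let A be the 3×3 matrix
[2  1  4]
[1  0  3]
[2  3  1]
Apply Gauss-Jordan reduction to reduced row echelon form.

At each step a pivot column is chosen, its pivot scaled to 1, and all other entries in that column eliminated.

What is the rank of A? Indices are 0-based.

rank = 3

[1] R0 /= 2  ⇒  (1, 3, 2)
     R1 -= 1·R0  ⇒  (0, 2, 1)
     R2 -= 2·R0  ⇒  (0, 2, 2)
[2] R1 /= 2  ⇒  (0, 1, 3)
     R0 -= 3·R1  ⇒  (1, 0, 3)
     R2 -= 2·R1  ⇒  (0, 0, 1)
[3] R2 /= 1  ⇒  (0, 0, 1)
     R0 -= 3·R2  ⇒  (1, 0, 0)
     R1 -= 3·R2  ⇒  (0, 1, 0)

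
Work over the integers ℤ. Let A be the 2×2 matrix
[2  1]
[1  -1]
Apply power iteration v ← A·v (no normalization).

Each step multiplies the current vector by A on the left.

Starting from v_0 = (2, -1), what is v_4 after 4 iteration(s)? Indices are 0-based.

v_0 = (2, -1).
v_1 = A·v_0 = (3, 3).
v_2 = A·v_1 = (9, 0).
v_3 = A·v_2 = (18, 9).
v_4 = A·v_3 = (45, 9).

v_4 = (45, 9)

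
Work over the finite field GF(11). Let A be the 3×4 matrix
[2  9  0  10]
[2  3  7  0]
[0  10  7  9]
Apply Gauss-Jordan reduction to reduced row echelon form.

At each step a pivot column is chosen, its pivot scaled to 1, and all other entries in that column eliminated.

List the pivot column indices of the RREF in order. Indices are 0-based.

[1] R0 /= 2  ⇒  (1, 10, 0, 5)
     R1 -= 2·R0  ⇒  (0, 5, 7, 1)
[2] R1 /= 5  ⇒  (0, 1, 8, 9)
     R0 -= 10·R1  ⇒  (1, 0, 8, 3)
     R2 -= 10·R1  ⇒  (0, 0, 4, 7)
[3] R2 /= 4  ⇒  (0, 0, 1, 10)
     R0 -= 8·R2  ⇒  (1, 0, 0, 0)
     R1 -= 8·R2  ⇒  (0, 1, 0, 6)

pivot columns: 0, 1, 2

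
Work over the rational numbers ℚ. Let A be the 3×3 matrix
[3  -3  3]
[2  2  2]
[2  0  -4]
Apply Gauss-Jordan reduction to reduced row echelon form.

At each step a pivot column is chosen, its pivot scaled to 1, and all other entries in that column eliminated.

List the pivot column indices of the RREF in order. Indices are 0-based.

pivot columns: 0, 1, 2

step 1: normalize row 0 (÷3) = (1, -1, 1)
  row 1: subtract 2×row0 = (0, 4, 0)
  row 2: subtract 2×row0 = (0, 2, -6)
step 2: normalize row 1 (÷4) = (0, 1, 0)
  row 0: subtract -1×row1 = (1, 0, 1)
  row 2: subtract 2×row1 = (0, 0, -6)
step 3: normalize row 2 (÷-6) = (0, 0, 1)
  row 0: subtract 1×row2 = (1, 0, 0)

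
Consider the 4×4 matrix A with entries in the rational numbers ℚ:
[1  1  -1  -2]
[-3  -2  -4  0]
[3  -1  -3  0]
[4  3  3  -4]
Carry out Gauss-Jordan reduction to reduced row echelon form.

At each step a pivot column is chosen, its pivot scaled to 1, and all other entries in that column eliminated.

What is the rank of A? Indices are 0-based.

[1] R0 /= 1  ⇒  (1, 1, -1, -2)
     R1 -= -3·R0  ⇒  (0, 1, -7, -6)
     R2 -= 3·R0  ⇒  (0, -4, 0, 6)
     R3 -= 4·R0  ⇒  (0, -1, 7, 4)
[2] R1 /= 1  ⇒  (0, 1, -7, -6)
     R0 -= 1·R1  ⇒  (1, 0, 6, 4)
     R2 -= -4·R1  ⇒  (0, 0, -28, -18)
     R3 -= -1·R1  ⇒  (0, 0, 0, -2)
[3] R2 /= -28  ⇒  (0, 0, 1, 9/14)
     R0 -= 6·R2  ⇒  (1, 0, 0, 1/7)
     R1 -= -7·R2  ⇒  (0, 1, 0, -3/2)
[4] R3 /= -2  ⇒  (0, 0, 0, 1)
     R0 -= 1/7·R3  ⇒  (1, 0, 0, 0)
     R1 -= -3/2·R3  ⇒  (0, 1, 0, 0)
     R2 -= 9/14·R3  ⇒  (0, 0, 1, 0)

rank = 4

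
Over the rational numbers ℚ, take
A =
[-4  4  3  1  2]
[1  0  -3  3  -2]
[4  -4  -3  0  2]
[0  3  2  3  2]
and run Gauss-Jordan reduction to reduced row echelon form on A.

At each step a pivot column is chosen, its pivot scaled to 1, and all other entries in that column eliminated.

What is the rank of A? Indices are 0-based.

step 1: normalize row 0 (÷-4) = (1, -1, -3/4, -1/4, -1/2)
  row 1: subtract 1×row0 = (0, 1, -9/4, 13/4, -3/2)
  row 2: subtract 4×row0 = (0, 0, 0, 1, 4)
step 2: normalize row 1 (÷1) = (0, 1, -9/4, 13/4, -3/2)
  row 0: subtract -1×row1 = (1, 0, -3, 3, -2)
  row 3: subtract 3×row1 = (0, 0, 35/4, -27/4, 13/2)
step 3: exchange rows 2,3
step 3: normalize row 2 (÷35/4) = (0, 0, 1, -27/35, 26/35)
  row 0: subtract -3×row2 = (1, 0, 0, 24/35, 8/35)
  row 1: subtract -9/4×row2 = (0, 1, 0, 53/35, 6/35)
step 4: normalize row 3 (÷1) = (0, 0, 0, 1, 4)
  row 0: subtract 24/35×row3 = (1, 0, 0, 0, -88/35)
  row 1: subtract 53/35×row3 = (0, 1, 0, 0, -206/35)
  row 2: subtract -27/35×row3 = (0, 0, 1, 0, 134/35)

rank = 4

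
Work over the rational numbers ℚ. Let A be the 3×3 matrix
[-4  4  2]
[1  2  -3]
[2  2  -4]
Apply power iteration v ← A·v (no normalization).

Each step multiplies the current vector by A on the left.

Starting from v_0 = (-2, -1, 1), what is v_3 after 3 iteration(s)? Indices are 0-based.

v_3 = (452, -142, -252)

v_0 = (-2, -1, 1).
v_1 = A·v_0 = (6, -7, -10).
v_2 = A·v_1 = (-72, 22, 38).
v_3 = A·v_2 = (452, -142, -252).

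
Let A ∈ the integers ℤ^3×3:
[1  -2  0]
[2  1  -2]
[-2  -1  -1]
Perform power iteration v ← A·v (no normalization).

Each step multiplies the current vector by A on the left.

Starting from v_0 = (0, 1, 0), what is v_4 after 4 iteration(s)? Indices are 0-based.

v_4 = (32, -31, 16)

v_0 = (0, 1, 0).
v_1 = A·v_0 = (-2, 1, -1).
v_2 = A·v_1 = (-4, -1, 4).
v_3 = A·v_2 = (-2, -17, 5).
v_4 = A·v_3 = (32, -31, 16).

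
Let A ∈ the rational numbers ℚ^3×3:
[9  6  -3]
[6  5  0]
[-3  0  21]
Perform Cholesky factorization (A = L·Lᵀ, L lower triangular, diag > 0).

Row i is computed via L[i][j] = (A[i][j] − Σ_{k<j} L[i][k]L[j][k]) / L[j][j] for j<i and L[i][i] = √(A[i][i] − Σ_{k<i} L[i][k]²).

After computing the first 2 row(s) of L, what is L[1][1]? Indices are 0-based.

Step 1: L[0][0] = √(9) = 3.
  L[1][0] = (6) / L[0][0] = 2.
Step 2: L[1][1] = √(1) = 1.

L[1][1] = 1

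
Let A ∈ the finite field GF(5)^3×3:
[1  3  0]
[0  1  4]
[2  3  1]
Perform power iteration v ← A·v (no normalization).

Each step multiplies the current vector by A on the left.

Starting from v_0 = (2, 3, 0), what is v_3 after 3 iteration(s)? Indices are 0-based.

v_0 = (2, 3, 0).
v_1 = A·v_0 = (1, 3, 3).
v_2 = A·v_1 = (0, 0, 4).
v_3 = A·v_2 = (0, 1, 4).

v_3 = (0, 1, 4)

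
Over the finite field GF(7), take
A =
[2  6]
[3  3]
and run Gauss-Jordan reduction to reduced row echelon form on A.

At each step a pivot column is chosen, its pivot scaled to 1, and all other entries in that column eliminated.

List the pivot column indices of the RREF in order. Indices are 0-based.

step 1: normalize row 0 (÷2) = (1, 3)
  row 1: subtract 3×row0 = (0, 1)
step 2: normalize row 1 (÷1) = (0, 1)
  row 0: subtract 3×row1 = (1, 0)

pivot columns: 0, 1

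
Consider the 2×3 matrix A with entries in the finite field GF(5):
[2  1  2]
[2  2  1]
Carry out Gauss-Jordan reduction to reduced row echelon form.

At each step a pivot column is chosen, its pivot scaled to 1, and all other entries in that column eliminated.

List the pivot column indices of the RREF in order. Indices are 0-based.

pivot(0,0)=2: scale R0 → (1, 3, 1)
  clear (1,0): R1 −= (2)R0 → (0, 1, 4)
pivot(1,1)=1: scale R1 → (0, 1, 4)
  clear (0,1): R0 −= (3)R1 → (1, 0, 4)

pivot columns: 0, 1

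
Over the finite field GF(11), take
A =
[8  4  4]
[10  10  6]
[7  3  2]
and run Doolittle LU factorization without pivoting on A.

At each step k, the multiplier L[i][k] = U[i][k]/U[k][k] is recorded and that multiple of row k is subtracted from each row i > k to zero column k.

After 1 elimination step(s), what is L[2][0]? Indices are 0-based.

L[2][0] = 5

k=0: U[0][0]=8
  eliminate (1,0): mult=4, new row 1: (0, 5, 1); set L[1][0]=4
  eliminate (2,0): mult=5, new row 2: (0, 5, 4); set L[2][0]=5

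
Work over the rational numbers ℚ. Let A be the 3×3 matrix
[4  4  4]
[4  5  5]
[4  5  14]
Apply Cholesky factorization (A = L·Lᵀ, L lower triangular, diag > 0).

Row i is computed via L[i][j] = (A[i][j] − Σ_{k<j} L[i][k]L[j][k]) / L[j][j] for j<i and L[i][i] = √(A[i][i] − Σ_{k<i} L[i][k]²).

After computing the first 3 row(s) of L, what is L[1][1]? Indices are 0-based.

Step 1: L[0][0] = √(4) = 2.
  L[1][0] = (4) / L[0][0] = 2.
Step 2: L[1][1] = √(1) = 1.
  L[2][0] = (4) / L[0][0] = 2.
  L[2][1] = (1) / L[1][1] = 1.
Step 3: L[2][2] = √(9) = 3.

L[1][1] = 1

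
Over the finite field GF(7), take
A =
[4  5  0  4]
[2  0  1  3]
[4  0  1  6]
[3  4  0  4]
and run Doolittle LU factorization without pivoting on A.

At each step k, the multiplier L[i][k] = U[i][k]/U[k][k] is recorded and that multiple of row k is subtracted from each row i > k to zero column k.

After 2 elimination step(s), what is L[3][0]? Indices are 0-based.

[col 0] pivot 4
  R1 -= 4*R0 → (0, 1, 1, 1)  (L[1][0] := 4)
  R2 -= 1*R0 → (0, 2, 1, 2)  (L[2][0] := 1)
  R3 -= 6*R0 → (0, 2, 0, 1)  (L[3][0] := 6)
[col 1] pivot 1
  R2 -= 2*R1 → (0, 0, 6, 0)  (L[2][1] := 2)
  R3 -= 2*R1 → (0, 0, 5, 6)  (L[3][1] := 2)

L[3][0] = 6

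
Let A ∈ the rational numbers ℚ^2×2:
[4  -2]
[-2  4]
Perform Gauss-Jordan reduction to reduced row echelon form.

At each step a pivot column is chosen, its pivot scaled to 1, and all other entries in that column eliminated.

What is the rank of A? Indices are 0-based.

pivot(0,0)=4: scale R0 → (1, -1/2)
  clear (1,0): R1 −= (-2)R0 → (0, 3)
pivot(1,1)=3: scale R1 → (0, 1)
  clear (0,1): R0 −= (-1/2)R1 → (1, 0)

rank = 2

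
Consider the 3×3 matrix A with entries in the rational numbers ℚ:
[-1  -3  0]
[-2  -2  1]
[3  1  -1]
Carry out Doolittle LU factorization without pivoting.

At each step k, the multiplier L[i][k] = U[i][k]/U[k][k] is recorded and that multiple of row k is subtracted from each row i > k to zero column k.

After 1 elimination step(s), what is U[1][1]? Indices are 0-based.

[col 0] pivot -1
  R1 -= 2*R0 → (0, 4, 1)  (L[1][0] := 2)
  R2 -= -3*R0 → (0, -8, -1)  (L[2][0] := -3)

U[1][1] = 4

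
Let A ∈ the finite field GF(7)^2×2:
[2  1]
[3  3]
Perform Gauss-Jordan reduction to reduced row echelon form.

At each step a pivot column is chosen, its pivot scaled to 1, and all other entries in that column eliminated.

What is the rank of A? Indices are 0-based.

rank = 2

step 1: normalize row 0 (÷2) = (1, 4)
  row 1: subtract 3×row0 = (0, 5)
step 2: normalize row 1 (÷5) = (0, 1)
  row 0: subtract 4×row1 = (1, 0)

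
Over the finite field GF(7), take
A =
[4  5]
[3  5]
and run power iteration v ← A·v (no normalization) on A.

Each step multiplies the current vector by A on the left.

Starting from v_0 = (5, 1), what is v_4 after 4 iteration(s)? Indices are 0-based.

v_4 = (5, 3)

v_0 = (5, 1).
v_1 = A·v_0 = (4, 6).
v_2 = A·v_1 = (4, 0).
v_3 = A·v_2 = (2, 5).
v_4 = A·v_3 = (5, 3).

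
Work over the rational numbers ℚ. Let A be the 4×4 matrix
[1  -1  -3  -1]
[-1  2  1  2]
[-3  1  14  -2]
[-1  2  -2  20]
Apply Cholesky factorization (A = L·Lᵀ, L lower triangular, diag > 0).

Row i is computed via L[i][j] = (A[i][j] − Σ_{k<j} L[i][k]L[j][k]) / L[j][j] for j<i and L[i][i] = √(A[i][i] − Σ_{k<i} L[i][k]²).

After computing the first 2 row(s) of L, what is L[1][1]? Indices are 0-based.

L[1][1] = 1

Step 1: L[0][0] = √(1) = 1.
  L[1][0] = (-1) / L[0][0] = -1.
Step 2: L[1][1] = √(1) = 1.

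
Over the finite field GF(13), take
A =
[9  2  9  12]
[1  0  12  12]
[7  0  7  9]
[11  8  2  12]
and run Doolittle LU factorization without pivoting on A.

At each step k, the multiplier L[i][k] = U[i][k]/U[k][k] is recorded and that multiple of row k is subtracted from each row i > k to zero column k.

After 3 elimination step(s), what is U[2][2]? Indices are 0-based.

U[2][2] = 1

[col 0] pivot 9
  R1 -= 3*R0 → (0, 7, 11, 2)  (L[1][0] := 3)
  R2 -= 8*R0 → (0, 10, 0, 4)  (L[2][0] := 8)
  R3 -= 7*R0 → (0, 7, 4, 6)  (L[3][0] := 7)
[col 1] pivot 7
  R2 -= 7*R1 → (0, 0, 1, 3)  (L[2][1] := 7)
  R3 -= 1*R1 → (0, 0, 6, 4)  (L[3][1] := 1)
[col 2] pivot 1
  R3 -= 6*R2 → (0, 0, 0, 12)  (L[3][2] := 6)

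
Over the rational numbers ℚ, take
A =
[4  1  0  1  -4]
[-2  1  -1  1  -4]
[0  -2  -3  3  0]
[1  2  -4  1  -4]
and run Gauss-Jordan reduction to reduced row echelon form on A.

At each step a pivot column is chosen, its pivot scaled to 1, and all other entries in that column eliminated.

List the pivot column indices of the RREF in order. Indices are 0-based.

pivot columns: 0, 1, 2, 3

[1] R0 /= 4  ⇒  (1, 1/4, 0, 1/4, -1)
     R1 -= -2·R0  ⇒  (0, 3/2, -1, 3/2, -6)
     R3 -= 1·R0  ⇒  (0, 7/4, -4, 3/4, -3)
[2] R1 /= 3/2  ⇒  (0, 1, -2/3, 1, -4)
     R0 -= 1/4·R1  ⇒  (1, 0, 1/6, 0, 0)
     R2 -= -2·R1  ⇒  (0, 0, -13/3, 5, -8)
     R3 -= 7/4·R1  ⇒  (0, 0, -17/6, -1, 4)
[3] R2 /= -13/3  ⇒  (0, 0, 1, -15/13, 24/13)
     R0 -= 1/6·R2  ⇒  (1, 0, 0, 5/26, -4/13)
     R1 -= -2/3·R2  ⇒  (0, 1, 0, 3/13, -36/13)
     R3 -= -17/6·R2  ⇒  (0, 0, 0, -111/26, 120/13)
[4] R3 /= -111/26  ⇒  (0, 0, 0, 1, -80/37)
     R0 -= 5/26·R3  ⇒  (1, 0, 0, 0, 4/37)
     R1 -= 3/13·R3  ⇒  (0, 1, 0, 0, -84/37)
     R2 -= -15/13·R3  ⇒  (0, 0, 1, 0, -24/37)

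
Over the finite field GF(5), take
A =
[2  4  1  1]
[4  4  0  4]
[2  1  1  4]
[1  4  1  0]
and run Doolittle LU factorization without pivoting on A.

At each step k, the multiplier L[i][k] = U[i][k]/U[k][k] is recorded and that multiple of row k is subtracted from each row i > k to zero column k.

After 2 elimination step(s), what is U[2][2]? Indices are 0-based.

[col 0] pivot 2
  R1 -= 2*R0 → (0, 1, 3, 2)  (L[1][0] := 2)
  R2 -= 1*R0 → (0, 2, 0, 3)  (L[2][0] := 1)
  R3 -= 3*R0 → (0, 2, 3, 2)  (L[3][0] := 3)
[col 1] pivot 1
  R2 -= 2*R1 → (0, 0, 4, 4)  (L[2][1] := 2)
  R3 -= 2*R1 → (0, 0, 2, 3)  (L[3][1] := 2)

U[2][2] = 4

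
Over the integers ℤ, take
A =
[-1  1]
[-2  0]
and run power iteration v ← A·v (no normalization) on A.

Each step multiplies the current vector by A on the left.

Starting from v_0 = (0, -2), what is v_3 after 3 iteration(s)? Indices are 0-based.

v_0 = (0, -2).
v_1 = A·v_0 = (-2, 0).
v_2 = A·v_1 = (2, 4).
v_3 = A·v_2 = (2, -4).

v_3 = (2, -4)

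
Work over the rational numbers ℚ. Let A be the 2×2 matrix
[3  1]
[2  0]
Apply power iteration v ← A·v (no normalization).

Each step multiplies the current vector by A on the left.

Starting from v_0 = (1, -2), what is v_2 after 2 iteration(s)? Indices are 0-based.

v_2 = (5, 2)

v_0 = (1, -2).
v_1 = A·v_0 = (1, 2).
v_2 = A·v_1 = (5, 2).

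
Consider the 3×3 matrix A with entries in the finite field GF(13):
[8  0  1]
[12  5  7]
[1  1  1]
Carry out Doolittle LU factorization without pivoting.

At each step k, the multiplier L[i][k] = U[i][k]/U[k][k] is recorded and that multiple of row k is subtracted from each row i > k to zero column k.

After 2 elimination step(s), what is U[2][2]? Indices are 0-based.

Step 1: pivot at (0,0) is 8.
  row1 ← row1 − (8)·row0  ⇒  L[1][0]=8, U row1=(0, 5, 12)
  row2 ← row2 − (5)·row0  ⇒  L[2][0]=5, U row2=(0, 1, 9)
Step 2: pivot at (1,1) is 5.
  row2 ← row2 − (8)·row1  ⇒  L[2][1]=8, U row2=(0, 0, 4)

U[2][2] = 4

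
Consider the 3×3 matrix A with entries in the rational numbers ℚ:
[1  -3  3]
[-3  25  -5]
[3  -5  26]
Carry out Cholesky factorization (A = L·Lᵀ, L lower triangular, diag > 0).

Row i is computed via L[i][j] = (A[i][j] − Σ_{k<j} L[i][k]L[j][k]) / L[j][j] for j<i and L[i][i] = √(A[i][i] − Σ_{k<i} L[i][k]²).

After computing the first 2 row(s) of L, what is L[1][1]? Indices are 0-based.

Step 1: L[0][0] = √(1) = 1.
  L[1][0] = (-3) / L[0][0] = -3.
Step 2: L[1][1] = √(16) = 4.

L[1][1] = 4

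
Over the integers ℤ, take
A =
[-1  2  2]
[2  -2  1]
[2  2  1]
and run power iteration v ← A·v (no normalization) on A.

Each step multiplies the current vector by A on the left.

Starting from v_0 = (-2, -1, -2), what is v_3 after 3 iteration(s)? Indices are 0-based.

v_0 = (-2, -1, -2).
v_1 = A·v_0 = (-4, -4, -8).
v_2 = A·v_1 = (-20, -8, -24).
v_3 = A·v_2 = (-44, -48, -80).

v_3 = (-44, -48, -80)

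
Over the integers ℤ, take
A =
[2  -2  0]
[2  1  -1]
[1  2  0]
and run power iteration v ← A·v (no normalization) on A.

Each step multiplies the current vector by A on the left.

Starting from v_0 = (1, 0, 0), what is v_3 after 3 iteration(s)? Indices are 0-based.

v_3 = (-10, -1, 10)

v_0 = (1, 0, 0).
v_1 = A·v_0 = (2, 2, 1).
v_2 = A·v_1 = (0, 5, 6).
v_3 = A·v_2 = (-10, -1, 10).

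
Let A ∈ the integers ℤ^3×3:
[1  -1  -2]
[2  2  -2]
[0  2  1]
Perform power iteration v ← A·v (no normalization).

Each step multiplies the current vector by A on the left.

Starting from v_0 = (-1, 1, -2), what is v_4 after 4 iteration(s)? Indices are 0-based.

v_0 = (-1, 1, -2).
v_1 = A·v_0 = (2, 4, 0).
v_2 = A·v_1 = (-2, 12, 8).
v_3 = A·v_2 = (-30, 4, 32).
v_4 = A·v_3 = (-98, -116, 40).

v_4 = (-98, -116, 40)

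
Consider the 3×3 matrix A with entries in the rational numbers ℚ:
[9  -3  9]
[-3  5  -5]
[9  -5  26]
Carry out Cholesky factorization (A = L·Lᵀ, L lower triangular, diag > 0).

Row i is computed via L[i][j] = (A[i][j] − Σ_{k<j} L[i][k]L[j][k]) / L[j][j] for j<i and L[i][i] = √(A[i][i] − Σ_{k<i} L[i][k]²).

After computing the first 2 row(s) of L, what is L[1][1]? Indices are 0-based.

Step 1: L[0][0] = √(9) = 3.
  L[1][0] = (-3) / L[0][0] = -1.
Step 2: L[1][1] = √(4) = 2.

L[1][1] = 2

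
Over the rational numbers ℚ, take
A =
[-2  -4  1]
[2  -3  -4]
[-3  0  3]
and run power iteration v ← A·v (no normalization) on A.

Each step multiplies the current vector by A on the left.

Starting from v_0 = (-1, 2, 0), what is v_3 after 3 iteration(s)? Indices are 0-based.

v_3 = (-67, -14, -60)

v_0 = (-1, 2, 0).
v_1 = A·v_0 = (-6, -8, 3).
v_2 = A·v_1 = (47, 0, 27).
v_3 = A·v_2 = (-67, -14, -60).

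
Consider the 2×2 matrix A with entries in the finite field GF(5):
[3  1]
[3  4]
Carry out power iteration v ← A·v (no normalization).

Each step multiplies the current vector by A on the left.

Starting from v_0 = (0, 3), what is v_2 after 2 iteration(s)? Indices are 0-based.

v_0 = (0, 3).
v_1 = A·v_0 = (3, 2).
v_2 = A·v_1 = (1, 2).

v_2 = (1, 2)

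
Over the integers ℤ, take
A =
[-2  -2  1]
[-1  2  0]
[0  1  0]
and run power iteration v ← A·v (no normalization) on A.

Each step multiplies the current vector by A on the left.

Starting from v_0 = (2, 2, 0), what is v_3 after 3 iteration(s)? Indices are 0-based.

v_3 = (-50, 10, 12)

v_0 = (2, 2, 0).
v_1 = A·v_0 = (-8, 2, 2).
v_2 = A·v_1 = (14, 12, 2).
v_3 = A·v_2 = (-50, 10, 12).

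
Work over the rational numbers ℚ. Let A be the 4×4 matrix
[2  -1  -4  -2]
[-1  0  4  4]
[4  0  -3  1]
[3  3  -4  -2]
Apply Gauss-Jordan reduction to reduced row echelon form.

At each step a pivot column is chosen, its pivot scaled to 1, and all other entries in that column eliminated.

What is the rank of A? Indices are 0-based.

step 1: normalize row 0 (÷2) = (1, -1/2, -2, -1)
  row 1: subtract -1×row0 = (0, -1/2, 2, 3)
  row 2: subtract 4×row0 = (0, 2, 5, 5)
  row 3: subtract 3×row0 = (0, 9/2, 2, 1)
step 2: normalize row 1 (÷-1/2) = (0, 1, -4, -6)
  row 0: subtract -1/2×row1 = (1, 0, -4, -4)
  row 2: subtract 2×row1 = (0, 0, 13, 17)
  row 3: subtract 9/2×row1 = (0, 0, 20, 28)
step 3: normalize row 2 (÷13) = (0, 0, 1, 17/13)
  row 0: subtract -4×row2 = (1, 0, 0, 16/13)
  row 1: subtract -4×row2 = (0, 1, 0, -10/13)
  row 3: subtract 20×row2 = (0, 0, 0, 24/13)
step 4: normalize row 3 (÷24/13) = (0, 0, 0, 1)
  row 0: subtract 16/13×row3 = (1, 0, 0, 0)
  row 1: subtract -10/13×row3 = (0, 1, 0, 0)
  row 2: subtract 17/13×row3 = (0, 0, 1, 0)

rank = 4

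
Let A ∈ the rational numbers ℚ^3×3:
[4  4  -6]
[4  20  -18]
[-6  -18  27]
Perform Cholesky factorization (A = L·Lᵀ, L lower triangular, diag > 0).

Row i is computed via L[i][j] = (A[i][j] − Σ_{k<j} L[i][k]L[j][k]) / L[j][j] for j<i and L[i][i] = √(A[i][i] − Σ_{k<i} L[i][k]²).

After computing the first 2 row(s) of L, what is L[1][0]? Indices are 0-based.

L[1][0] = 2

Step 1: L[0][0] = √(4) = 2.
  L[1][0] = (4) / L[0][0] = 2.
Step 2: L[1][1] = √(16) = 4.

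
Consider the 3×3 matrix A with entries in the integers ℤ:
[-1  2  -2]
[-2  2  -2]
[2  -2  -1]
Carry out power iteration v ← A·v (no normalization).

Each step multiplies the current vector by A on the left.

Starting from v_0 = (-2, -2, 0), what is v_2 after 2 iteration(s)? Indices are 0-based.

v_0 = (-2, -2, 0).
v_1 = A·v_0 = (-2, 0, 0).
v_2 = A·v_1 = (2, 4, -4).

v_2 = (2, 4, -4)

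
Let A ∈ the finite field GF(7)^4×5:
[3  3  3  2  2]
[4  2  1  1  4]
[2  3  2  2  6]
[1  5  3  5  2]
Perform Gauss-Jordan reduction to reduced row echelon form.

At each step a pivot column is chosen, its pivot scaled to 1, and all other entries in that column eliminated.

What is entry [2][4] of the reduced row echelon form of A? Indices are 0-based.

step 1: normalize row 0 (÷3) = (1, 1, 1, 3, 3)
  row 1: subtract 4×row0 = (0, 5, 4, 3, 6)
  row 2: subtract 2×row0 = (0, 1, 0, 3, 0)
  row 3: subtract 1×row0 = (0, 4, 2, 2, 6)
step 2: normalize row 1 (÷5) = (0, 1, 5, 2, 4)
  row 0: subtract 1×row1 = (1, 0, 3, 1, 6)
  row 2: subtract 1×row1 = (0, 0, 2, 1, 3)
  row 3: subtract 4×row1 = (0, 0, 3, 1, 4)
step 3: normalize row 2 (÷2) = (0, 0, 1, 4, 5)
  row 0: subtract 3×row2 = (1, 0, 0, 3, 5)
  row 1: subtract 5×row2 = (0, 1, 0, 3, 0)
  row 3: subtract 3×row2 = (0, 0, 0, 3, 3)
step 4: normalize row 3 (÷3) = (0, 0, 0, 1, 1)
  row 0: subtract 3×row3 = (1, 0, 0, 0, 2)
  row 1: subtract 3×row3 = (0, 1, 0, 0, 4)
  row 2: subtract 4×row3 = (0, 0, 1, 0, 1)

M[2][4] = 1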